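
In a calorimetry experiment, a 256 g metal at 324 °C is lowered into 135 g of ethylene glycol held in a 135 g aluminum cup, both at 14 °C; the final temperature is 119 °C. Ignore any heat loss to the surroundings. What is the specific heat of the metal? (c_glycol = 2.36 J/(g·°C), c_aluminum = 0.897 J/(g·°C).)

c ≈ 0.88 J/(g·°C)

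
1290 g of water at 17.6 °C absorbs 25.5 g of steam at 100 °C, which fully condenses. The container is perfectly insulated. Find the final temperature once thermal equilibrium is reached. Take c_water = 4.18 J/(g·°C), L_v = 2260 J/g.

T_f ≈ 29.7 °C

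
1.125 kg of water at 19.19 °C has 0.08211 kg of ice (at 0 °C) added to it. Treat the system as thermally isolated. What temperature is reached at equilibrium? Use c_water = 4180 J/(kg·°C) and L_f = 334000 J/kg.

Conservation of energy gives ΣQ = 0:
melt ice: 0.08211×334000 = 27425; warm the meltwater: 343.22 T; water cools: 1.125×4180×(T − 19.19) = 4702.5(T − 19.19)
5045.7 T = 90241 − 27425 = 62816
T ≈ 12.45 °C — above 0 °C, consistent with complete melting.

T_f ≈ 12.4 °C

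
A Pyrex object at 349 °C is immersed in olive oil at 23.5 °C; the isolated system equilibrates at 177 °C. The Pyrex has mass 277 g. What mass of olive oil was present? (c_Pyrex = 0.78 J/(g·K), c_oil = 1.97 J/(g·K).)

m ≈ 123 g

|Q_Pyrex| = |Q_oil|:
277×0.78×(349 − 177) = m×1.97×(177 − 23.5)
302.39 m = 37162  ⇒  m ≈ 122.9 g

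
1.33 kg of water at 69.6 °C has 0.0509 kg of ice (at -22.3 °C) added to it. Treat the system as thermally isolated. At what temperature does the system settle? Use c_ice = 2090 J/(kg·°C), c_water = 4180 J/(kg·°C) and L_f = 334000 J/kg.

Sum of m c ΔT and latent-heat terms is zero:
warm ice to 0 °C: 0.0509×2090×(0 − (-22.3)) = 2372.3; latent heat to melt: 0.0509×334000 = 17001; meltwater 0→T: 0.0509×4180×T = 212.76 T; water: 5559.4(T − 69.6)
5772.2 T = 386934 − 19373 = 367561
T ≈ 63.68 °C. Since T > 0 °C, the all-ice-melts assumption holds.

T_f ≈ 63.7 °C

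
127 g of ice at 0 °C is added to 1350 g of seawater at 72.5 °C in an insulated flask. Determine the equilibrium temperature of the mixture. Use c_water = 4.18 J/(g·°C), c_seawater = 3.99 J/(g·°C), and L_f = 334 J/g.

T_f ≈ 58.8 °C

Conservation of energy gives ΣQ = 0:
latent heat to melt: 127·334 = 42418; meltwater 0→T: 127·4.18·T = 530.86 T; seawater cools: 1350·3.99·(T − 72.5) = 5386.5(T − 72.5)
5917.4 T = 390521 − 42418 = 348103
T ≈ 58.83 °C — above 0 °C, consistent with complete melting.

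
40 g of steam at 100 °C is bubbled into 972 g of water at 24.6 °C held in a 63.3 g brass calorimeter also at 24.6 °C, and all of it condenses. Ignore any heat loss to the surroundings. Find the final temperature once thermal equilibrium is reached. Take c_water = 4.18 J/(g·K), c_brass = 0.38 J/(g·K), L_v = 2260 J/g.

T_f ≈ 48.8 °C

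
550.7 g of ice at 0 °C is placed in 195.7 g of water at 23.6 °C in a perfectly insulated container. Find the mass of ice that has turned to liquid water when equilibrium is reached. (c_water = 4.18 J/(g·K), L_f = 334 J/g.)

Cooling the water to 0 °C releases 195.7×4.18×23.6 = 19305 J.
Fully melting the ice requires m_ice L_f = 550.7×334 = 183934 J.
That's not enough to melt it all — equilibrium is at 0 °C with ice remaining.
Mass melted = 19305/334 ≈ 57.8 g.

m_melted ≈ 57.8 g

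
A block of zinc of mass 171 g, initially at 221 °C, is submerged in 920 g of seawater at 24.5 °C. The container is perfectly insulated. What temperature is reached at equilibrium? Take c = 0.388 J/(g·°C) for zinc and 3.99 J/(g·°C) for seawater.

T_f ≈ 28.0 °C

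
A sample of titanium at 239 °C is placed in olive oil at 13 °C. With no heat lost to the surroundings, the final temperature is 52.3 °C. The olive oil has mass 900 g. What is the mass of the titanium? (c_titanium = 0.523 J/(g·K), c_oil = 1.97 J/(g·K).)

m ≈ 714 g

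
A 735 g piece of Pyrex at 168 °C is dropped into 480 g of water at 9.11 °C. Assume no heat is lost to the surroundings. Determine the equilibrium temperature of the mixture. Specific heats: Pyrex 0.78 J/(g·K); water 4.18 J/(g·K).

T_f ≈ 44.4 °C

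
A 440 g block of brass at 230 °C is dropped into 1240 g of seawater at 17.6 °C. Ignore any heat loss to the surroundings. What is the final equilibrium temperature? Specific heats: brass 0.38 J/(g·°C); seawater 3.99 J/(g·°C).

T_f ≈ 24.5 °C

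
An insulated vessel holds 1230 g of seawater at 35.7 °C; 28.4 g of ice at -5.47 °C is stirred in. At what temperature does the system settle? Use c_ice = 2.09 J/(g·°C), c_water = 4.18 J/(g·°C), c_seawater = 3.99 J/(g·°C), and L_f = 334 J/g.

T_f ≈ 32.9 °C

Sum of m c ΔT and latent-heat terms is zero:
warm ice to 0 °C: 28.4×2.09×(0 − (-5.47)) = 324.68; melt ice: 28.4×334 = 9485.6; meltwater 0→T: 28.4×4.18×T = 118.71 T; seawater cools: 1230×3.99×(T − 35.7) = 4907.7(T − 35.7)
5026.4 T = 175205 − 9810.3 = 165395
T ≈ 32.91 °C (positive, so assuming full melt was valid).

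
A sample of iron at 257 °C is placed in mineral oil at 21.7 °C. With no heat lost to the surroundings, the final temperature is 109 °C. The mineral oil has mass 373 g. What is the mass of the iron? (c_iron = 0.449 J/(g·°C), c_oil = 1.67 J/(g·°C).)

Taking heat into each body as positive, Σ m c ΔT = 0:
m×0.449×(109 − 257) + 373×1.67×(109 − 21.7) = 0
-66.45 m = -54380
m = -54380/-66.45 ≈ 818.3 g

m ≈ 818 g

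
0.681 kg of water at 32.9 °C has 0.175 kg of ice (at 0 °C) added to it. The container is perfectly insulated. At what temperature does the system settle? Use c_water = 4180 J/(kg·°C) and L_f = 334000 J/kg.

T_f ≈ 9.8 °C

Heat gained plus heat lost sum to zero:
fusion: m_ice L_f = 0.175×334000 = 58450; warm the meltwater: 731.5 T; water cools: 0.681×4180×(T − 32.9) = 2846.6(T − 32.9)
3578.1 T = 93652 − 58450 = 35202
T ≈ 9.84 °C — above 0 °C, consistent with complete melting.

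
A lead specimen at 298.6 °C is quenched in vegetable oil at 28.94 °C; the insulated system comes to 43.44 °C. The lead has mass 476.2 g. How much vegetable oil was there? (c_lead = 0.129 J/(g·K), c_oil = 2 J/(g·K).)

m ≈ 540 g

Net heat exchanged in the isolated system is zero:
476.2·0.129·(43.44 − 298.6) + m·2·(43.44 − 28.94) = 0
29 m = 15674
m = 15674/29 ≈ 540.5 g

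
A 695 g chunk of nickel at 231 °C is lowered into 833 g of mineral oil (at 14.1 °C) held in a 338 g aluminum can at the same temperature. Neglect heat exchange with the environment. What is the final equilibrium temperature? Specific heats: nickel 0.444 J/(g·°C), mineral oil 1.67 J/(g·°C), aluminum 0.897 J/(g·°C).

T_f ≈ 47.5 °C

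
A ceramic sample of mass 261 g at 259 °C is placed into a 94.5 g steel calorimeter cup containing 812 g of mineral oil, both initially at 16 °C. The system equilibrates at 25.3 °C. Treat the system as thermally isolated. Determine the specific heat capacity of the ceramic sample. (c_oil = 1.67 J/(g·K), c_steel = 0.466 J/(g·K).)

c ≈ 0.213 J/(g·K)

Net heat exchanged in the isolated system is zero:
261·c·(25.3 − 259) + 812·1.67·(25.3 − 16) + 94.5·0.466·(25.3 − 16) = 0
-60996 c = -13021
c = -13021/-60996 ≈ 0.2135 J/(g·K)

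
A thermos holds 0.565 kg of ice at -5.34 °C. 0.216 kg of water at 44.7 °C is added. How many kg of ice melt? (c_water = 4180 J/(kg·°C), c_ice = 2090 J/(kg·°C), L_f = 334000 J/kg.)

m_melted ≈ 0.102 kg

Heat available from the water dropping to 0 °C: 0.216×4180×44.7 = 40359 J.
Warming the ice to 0 °C takes 0.565×2090×5.34 = 6305.7 J, leaving 34053 J for melting.
Fully melting the ice requires m_ice L_f = 0.565×334000 = 188710 J.
Since 34053 < 188710 J, not all the ice melts; equilibrium is at 0 °C.
m_melted×334000 = 34053  ⇒  m_melted ≈ 0.102 kg.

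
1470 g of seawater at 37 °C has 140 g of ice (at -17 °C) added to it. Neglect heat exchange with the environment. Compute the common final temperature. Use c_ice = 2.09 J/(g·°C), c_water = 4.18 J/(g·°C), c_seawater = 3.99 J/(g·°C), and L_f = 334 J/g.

Conservation of energy gives ΣQ = 0:
warm ice to 0 °C: 140×2.09×(0 − (-17)) = 4974.2
  fusion: m_ice L_f = 140×334 = 46760
  meltwater 0→T: 140×4.18×T = 585.2 T
  seawater cools: 1470×3.99×(T − 37) = 5865.3(T − 37)
6450.5 T = 217016 − 51734 = 165282
T ≈ 25.62 °C — above 0 °C, consistent with complete melting.

T_f ≈ 25.6 °C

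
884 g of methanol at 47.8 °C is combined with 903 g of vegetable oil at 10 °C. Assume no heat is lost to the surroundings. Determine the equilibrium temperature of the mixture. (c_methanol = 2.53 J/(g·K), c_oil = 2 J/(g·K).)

Heat gained plus heat lost sum to zero:
884*2.53*(T − 47.8) + 903*2*(T − 10) = 0
2236.5(T − 47.8) + 1806(T − 10) = 0
(2236.5 + 1806) T = 2236.5*47.8 + 1806*10
T = 124966/4042.5 ≈ 30.91 °C

T_f ≈ 30.9 °C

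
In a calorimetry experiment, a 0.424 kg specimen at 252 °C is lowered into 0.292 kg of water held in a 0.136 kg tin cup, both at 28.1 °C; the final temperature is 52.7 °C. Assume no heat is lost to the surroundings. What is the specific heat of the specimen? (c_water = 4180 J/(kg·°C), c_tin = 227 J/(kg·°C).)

c ≈ 364 J/(kg·°C)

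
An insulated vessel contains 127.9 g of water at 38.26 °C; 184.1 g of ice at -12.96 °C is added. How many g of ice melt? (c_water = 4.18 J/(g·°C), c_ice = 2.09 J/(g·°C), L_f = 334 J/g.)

m_melted ≈ 46.3 g

Water can give up m c ΔT = 127.9×4.18×38.26 = 20455 J before reaching 0 °C.
Warming the ice to 0 °C takes 184.1×2.09×12.96 = 4986.6 J, leaving 15468 J for melting.
Melting all 184.1 g of ice would need 184.1×334 = 61489 J.
Since 15468 < 61489 J, not all the ice melts; equilibrium is at 0 °C.
Mass melted = 15468/334 ≈ 46.31 g.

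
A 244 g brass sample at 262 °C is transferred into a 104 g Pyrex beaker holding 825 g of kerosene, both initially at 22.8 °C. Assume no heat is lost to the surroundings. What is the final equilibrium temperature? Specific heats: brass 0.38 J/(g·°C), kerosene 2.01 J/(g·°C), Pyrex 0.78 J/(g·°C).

T_f ≈ 34.9 °C

Let T be the final temperature. ΣQ_i = 0:
244×0.38×(T − 262) + 825×2.01×(T − 22.8) + 104×0.78×(T − 22.8) = 0
(92.72 + 1658.2 + 81.12) T = 92.72×262 + 1658.2×22.8 + 81.12×22.8
T ≈ 34.91 °C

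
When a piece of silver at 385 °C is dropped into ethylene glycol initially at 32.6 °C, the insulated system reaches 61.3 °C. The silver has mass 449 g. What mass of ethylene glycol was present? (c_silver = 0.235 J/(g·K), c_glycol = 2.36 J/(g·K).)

Energy conservation, ΣQ = 0:
449×0.235×(61.3 − 385) + m×2.36×(61.3 − 32.6) = 0
67.73 m = 34155
m = 34155/67.73 ≈ 504.3 g

m ≈ 504 g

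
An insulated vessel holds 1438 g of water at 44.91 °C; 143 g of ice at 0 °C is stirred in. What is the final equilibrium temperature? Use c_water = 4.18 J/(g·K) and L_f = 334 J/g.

Taking heat into each body as positive, Σ m c ΔT = 0:
latent heat to melt: 143·334 = 47762; meltwater 0→T: 143·4.18·T = 597.74 T; water cools: 1438·4.18·(T − 44.91) = 6010.8(T − 44.91)
6608.6 T = 269947 − 47762 = 222185
T ≈ 33.62 °C — above 0 °C, consistent with complete melting.

T_f ≈ 33.6 °C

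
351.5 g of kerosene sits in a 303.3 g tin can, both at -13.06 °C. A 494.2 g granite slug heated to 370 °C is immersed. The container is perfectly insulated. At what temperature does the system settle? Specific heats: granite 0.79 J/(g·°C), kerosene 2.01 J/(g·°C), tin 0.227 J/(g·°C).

T_f = Σ m_i c_i T_i / Σ m_i c_i:
T_f = (390.42×370 + 706.51×(-13.06) + 68.85×(-13.06)) / (390.42 + 706.51 + 68.85)
    = 134328 / 1165.8 ≈ 115.23 °C

T_f ≈ 115.2 °C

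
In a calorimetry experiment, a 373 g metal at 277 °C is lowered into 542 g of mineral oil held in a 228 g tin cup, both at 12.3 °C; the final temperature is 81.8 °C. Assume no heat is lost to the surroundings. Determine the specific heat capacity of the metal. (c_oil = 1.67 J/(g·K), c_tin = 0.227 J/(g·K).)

Heat gained plus heat lost sum to zero:
373×c×(81.8 − 277) + 542×1.67×(81.8 − 12.3) + 228×0.227×(81.8 − 12.3) = 0
-72810 c = -66504
c = -66504/-72810 ≈ 0.9134 J/(g·K)

c ≈ 0.913 J/(g·K)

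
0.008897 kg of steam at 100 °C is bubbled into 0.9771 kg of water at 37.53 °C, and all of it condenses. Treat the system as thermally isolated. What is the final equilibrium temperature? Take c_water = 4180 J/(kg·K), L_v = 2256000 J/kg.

T_f ≈ 43.0 °C

Setting the total heat transfer to zero:
steam→water at 100 °C releases m L_v = 0.008897·2256000 = 20072
  condensate cools 100→T: 0.008897·4180·(T − 100) = 37.19(T − 100)
  water warms: 0.9771·4180·(T − 37.53) = 4084.3(T − 37.53)
4121.5 T = 20072 + 3718.9 + 153283 = 177074
T ≈ 42.96 °C (< 100 °C, so full condensation is consistent).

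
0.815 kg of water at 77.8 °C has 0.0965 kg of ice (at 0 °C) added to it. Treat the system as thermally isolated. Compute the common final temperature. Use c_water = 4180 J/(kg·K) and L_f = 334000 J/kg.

Sum of m c ΔT and latent-heat terms is zero:
fusion: m_ice L_f = 0.0965×334000 = 32231; warm the meltwater: 403.37 T; water: 3406.7(T − 77.8)
3810.1 T = 265041 − 32231 = 232810
T ≈ 61.10 °C. Since T > 0 °C, the all-ice-melts assumption holds.

T_f ≈ 61.1 °C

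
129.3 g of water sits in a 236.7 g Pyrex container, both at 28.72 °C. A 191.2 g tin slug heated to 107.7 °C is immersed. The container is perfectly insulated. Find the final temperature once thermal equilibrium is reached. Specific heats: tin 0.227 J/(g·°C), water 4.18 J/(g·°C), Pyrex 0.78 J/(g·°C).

Setting the total heat transfer to zero:
191.2*0.227*(T − 107.7) + 129.3*4.18*(T − 28.72) + 236.7*0.78*(T − 28.72) = 0
(43.4 + 540.47 + 184.63) T = 43.4*107.7 + 540.47*28.72 + 184.63*28.72
T = 25499/768.5 ≈ 33.18 °C

T_f ≈ 33.2 °C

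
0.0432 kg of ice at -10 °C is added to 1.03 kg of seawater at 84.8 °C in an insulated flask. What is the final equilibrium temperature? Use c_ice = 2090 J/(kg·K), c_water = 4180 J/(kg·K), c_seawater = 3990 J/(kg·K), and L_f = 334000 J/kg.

T_f ≈ 77.7 °C

Conservation of energy gives ΣQ = 0:
ice -10→0 °C: 0.0432×2090×10 = 902.88
  fusion: m_ice L_f = 0.0432×334000 = 14429
  warm the meltwater: 180.58 T
  seawater: 4109.7(T − 84.8)
4290.3 T = 348503 − 15332 = 333171
T ≈ 77.66 °C. Since T > 0 °C, the all-ice-melts assumption holds.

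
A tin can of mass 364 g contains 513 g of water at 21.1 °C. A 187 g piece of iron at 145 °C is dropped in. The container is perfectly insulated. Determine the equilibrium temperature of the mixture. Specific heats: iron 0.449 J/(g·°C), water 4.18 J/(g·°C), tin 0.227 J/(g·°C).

T_f ≈ 25.6 °C

Energy conservation, ΣQ = 0:
187*0.449*(T − 145) + 513*4.18*(T − 21.1) + 364*0.227*(T − 21.1) = 0
83.96(T − 145) + 2144.3(T − 21.1) + 82.63(T − 21.1) = 0
(83.96 + 2144.3 + 82.63) T = 83.96*145 + 2144.3*21.1 + 82.63*21.1
T ≈ 25.60 °C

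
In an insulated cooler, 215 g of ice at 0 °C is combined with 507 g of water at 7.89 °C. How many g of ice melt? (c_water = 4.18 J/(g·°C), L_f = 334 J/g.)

m_melted ≈ 50.1 g

Water can give up m c ΔT = 507×4.18×7.89 = 16721 J before reaching 0 °C.
Fully melting the ice requires m_ice L_f = 215×334 = 71810 J.
Since 16721 < 71810 J, not all the ice melts; equilibrium is at 0 °C.
m_melted×334 = 16721  ⇒  m_melted ≈ 50.06 g.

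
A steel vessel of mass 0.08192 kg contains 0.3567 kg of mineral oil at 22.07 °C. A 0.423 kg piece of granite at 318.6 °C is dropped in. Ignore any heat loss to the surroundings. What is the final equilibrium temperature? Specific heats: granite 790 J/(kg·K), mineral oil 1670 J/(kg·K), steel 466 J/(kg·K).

T_f ≈ 124.4 °C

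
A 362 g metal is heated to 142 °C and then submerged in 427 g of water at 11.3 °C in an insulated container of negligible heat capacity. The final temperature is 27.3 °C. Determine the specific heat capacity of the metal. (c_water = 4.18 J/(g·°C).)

Energy conservation, ΣQ = 0:
362·c·(27.3 − 142) + 427·4.18·(27.3 − 11.3) = 0
-41521 c = -28558
c = -28558/-41521 ≈ 0.6878 J/(g·°C)

c ≈ 0.688 J/(g·°C)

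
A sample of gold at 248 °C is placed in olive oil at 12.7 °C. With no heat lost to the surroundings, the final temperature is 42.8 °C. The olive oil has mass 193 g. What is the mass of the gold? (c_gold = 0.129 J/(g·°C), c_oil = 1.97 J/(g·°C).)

m ≈ 432 g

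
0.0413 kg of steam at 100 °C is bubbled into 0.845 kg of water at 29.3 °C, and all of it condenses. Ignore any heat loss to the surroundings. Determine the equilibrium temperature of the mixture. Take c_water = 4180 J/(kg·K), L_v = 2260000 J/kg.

T_f ≈ 57.8 °C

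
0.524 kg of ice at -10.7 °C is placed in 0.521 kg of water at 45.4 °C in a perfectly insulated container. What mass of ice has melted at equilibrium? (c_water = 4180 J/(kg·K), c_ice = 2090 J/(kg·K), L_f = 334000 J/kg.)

m_melted ≈ 0.261 kg

Heat available from the water dropping to 0 °C: 0.521·4180·45.4 = 98871 J.
Of that, 0.524·2090·10.7 = 11718 J goes to bring the ice to 0 °C, leaving 87153 J.
Fully melting the ice requires m_ice L_f = 0.524·334000 = 175016 J.
That's not enough to melt it all — equilibrium is at 0 °C with ice remaining.
Mass melted = 87153/334000 ≈ 0.2609 kg.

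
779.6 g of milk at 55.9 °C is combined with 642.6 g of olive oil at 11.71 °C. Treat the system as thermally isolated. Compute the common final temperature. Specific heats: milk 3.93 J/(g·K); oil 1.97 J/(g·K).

With ΣQ=0 the equilibrium temperature is the m·c-weighted mean:
T_f = (3063.8*55.9 + 1265.9*11.71) / (3063.8 + 1265.9)
    = 186092 / 4329.8 ≈ 42.98 °C

T_f ≈ 43.0 °C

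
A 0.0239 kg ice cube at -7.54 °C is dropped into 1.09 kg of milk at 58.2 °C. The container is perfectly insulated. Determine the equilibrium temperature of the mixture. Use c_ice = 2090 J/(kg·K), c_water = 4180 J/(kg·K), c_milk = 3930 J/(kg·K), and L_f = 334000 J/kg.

Sum of m c ΔT and latent-heat terms is zero:
ice -7.54→0 °C: 0.0239×2090×7.54 = 376.63; latent heat to melt: 0.0239×334000 = 7982.6; warm the meltwater: 99.9 T; milk cools: 1.09×3930×(T − 58.2) = 4283.7(T − 58.2)
4383.6 T = 249311 − 8359.2 = 240952
T ≈ 54.97 °C (positive, so assuming full melt was valid).

T_f ≈ 55.0 °C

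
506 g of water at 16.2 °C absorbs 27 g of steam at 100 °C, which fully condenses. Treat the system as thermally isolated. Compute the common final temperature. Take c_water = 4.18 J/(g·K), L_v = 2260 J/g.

Conservation of energy gives ΣQ = 0:
latent heat released on condensation: 27×2260 = 61020; condensate cools 100→T: 27×4.18×(T − 100) = 112.86(T − 100); water warms: 506×4.18×(T − 16.2) = 2115.1(T − 16.2)
2227.9 T = 61020 + 11286 + 34264 = 106570
T ≈ 47.83 °C (< 100 °C, so full condensation is consistent).

T_f ≈ 47.8 °C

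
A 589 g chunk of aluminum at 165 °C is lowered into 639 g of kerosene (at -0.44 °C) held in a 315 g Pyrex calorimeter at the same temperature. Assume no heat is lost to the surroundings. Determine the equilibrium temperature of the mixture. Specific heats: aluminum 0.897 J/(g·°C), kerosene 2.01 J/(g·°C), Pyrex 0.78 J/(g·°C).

T_f ≈ 42.0 °C

Heat gained plus heat lost sum to zero:
589×0.897×(T − 165) + 639×2.01×(T − (-0.44)) + 315×0.78×(T − (-0.44)) = 0
528.33(T − 165) + 1284.4(T − (-0.44)) + 245.7(T − (-0.44)) = 0
(528.33 + 1284.4 + 245.7) T = 528.33×165 + 1284.4×(-0.44) + 245.7×(-0.44)
T = 86502/2058.4 ≈ 42.02 °C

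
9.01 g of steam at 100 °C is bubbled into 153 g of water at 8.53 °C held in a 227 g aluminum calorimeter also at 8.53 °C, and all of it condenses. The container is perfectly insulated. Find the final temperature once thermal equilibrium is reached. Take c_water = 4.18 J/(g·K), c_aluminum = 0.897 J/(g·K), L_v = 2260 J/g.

Taking heat into each body as positive, Σ m c ΔT = 0:
condense steam: −9.01·2260 = −20363; condensed water 100 °C→T: 37.66(T − 100); original water: 639.54(T − 8.53); cup: 203.62(T − 8.53)
880.82 T = 20363 + 3766.2 + 7192.1 = 31321
T ≈ 35.56 °C (< 100 °C, so full condensation is consistent).

T_f ≈ 35.6 °C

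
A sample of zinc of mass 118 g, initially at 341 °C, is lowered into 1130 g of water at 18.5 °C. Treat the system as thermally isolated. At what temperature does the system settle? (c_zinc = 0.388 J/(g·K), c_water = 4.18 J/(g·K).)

Conservation of energy gives ΣQ = 0:
118·0.388·(T − 341) + 1130·4.18·(T − 18.5) = 0
4769.2 T = 102995
T = 102995 / 4769.2 = 21.6 °C

T_f ≈ 21.6 °C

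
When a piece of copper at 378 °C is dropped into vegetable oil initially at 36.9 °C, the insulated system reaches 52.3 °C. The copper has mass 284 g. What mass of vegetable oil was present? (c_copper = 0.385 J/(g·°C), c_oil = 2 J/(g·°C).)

m ≈ 1160 g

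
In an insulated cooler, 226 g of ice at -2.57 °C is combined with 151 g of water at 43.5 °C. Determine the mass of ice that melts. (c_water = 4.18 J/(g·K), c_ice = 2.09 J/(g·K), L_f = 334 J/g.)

Heat available from the water dropping to 0 °C: 151×4.18×43.5 = 27456 J.
Of that, 226×2.09×2.57 = 1213.9 J goes to bring the ice to 0 °C, leaving 26242 J.
Fully melting the ice requires m_ice L_f = 226×334 = 75484 J.
Since 26242 < 75484 J, not all the ice melts; equilibrium is at 0 °C.
Mass melted = 26242/334 ≈ 78.57 g.

m_melted ≈ 78.6 g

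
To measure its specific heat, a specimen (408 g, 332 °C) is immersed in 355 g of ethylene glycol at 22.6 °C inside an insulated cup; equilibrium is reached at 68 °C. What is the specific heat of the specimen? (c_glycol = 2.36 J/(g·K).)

Heat lost by the specimen = heat gained by the glycol:
408×c×(332 − 68) = 355×2.36×(68 − 22.6)
107712 c = 38036  ⇒  c ≈ 0.3531 J/(g·K)

c ≈ 0.353 J/(g·K)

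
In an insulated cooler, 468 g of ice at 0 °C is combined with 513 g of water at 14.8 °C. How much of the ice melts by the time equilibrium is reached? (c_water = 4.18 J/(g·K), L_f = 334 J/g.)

m_melted ≈ 95 g

Heat available from the water dropping to 0 °C: 513×4.18×14.8 = 31736 J.
Fully melting the ice requires m_ice L_f = 468×334 = 156312 J.
Since 31736 < 156312 J, not all the ice melts; equilibrium is at 0 °C.
m_melt = 31736 / L_f = 95.02 g.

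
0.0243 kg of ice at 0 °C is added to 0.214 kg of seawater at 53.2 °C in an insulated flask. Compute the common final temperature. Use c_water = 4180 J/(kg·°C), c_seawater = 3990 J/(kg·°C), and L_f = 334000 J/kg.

T_f ≈ 39.0 °C

Taking heat into each body as positive, Σ m c ΔT = 0:
melt ice: 0.0243×334000 = 8116.2
  meltwater 0→T: 0.0243×4180×T = 101.57 T
  seawater: 853.86(T − 53.2)
955.43 T = 45425 − 8116.2 = 37309
T ≈ 39.05 °C (positive, so assuming full melt was valid).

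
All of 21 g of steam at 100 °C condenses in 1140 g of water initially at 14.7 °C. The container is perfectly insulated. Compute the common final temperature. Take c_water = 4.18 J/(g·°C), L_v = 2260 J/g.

T_f ≈ 26.0 °C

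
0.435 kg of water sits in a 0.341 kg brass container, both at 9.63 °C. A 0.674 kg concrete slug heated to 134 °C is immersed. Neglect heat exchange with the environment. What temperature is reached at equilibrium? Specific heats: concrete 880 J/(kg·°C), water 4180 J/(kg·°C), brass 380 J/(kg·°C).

Taking heat into each body as positive, Σ m c ΔT = 0:
0.674·880·(T − 134) + 0.435·4180·(T − 9.63) + 0.341·380·(T − 9.63) = 0
(593.12 + 1818.3 + 129.58) T = 593.12·134 + 1818.3·9.63 + 129.58·9.63
T = 98236/2541 ≈ 38.66 °C

T_f ≈ 38.7 °C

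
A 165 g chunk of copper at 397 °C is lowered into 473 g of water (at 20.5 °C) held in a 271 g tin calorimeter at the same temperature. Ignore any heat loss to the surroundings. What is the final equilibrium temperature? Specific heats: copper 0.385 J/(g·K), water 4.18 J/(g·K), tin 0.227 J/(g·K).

Conservation of energy gives ΣQ = 0:
165×0.385×(T − 397) + 473×4.18×(T − 20.5) + 271×0.227×(T − 20.5) = 0
(63.52 + 1977.1 + 61.52) T = 63.52×397 + 1977.1×20.5 + 61.52×20.5
T = 67012 / 2102.2 = 31.9 °C

T_f ≈ 31.9 °C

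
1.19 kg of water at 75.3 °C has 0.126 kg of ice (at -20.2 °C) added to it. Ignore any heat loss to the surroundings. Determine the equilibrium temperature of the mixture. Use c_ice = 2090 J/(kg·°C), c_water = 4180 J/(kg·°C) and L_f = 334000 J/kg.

Energy balance with sensible and latent terms:
warm ice to 0 °C: 0.126·2090·(0 − (-20.2)) = 5319.5
  fusion: m_ice L_f = 0.126·334000 = 42084
  meltwater 0→T: 0.126·4180·T = 526.68 T
  water cools: 1.19·4180·(T − 75.3) = 4974.2(T − 75.3)
5500.9 T = 374557 − 47403 = 327154
T ≈ 59.47 °C. Since T > 0 °C, the all-ice-melts assumption holds.

T_f ≈ 59.5 °C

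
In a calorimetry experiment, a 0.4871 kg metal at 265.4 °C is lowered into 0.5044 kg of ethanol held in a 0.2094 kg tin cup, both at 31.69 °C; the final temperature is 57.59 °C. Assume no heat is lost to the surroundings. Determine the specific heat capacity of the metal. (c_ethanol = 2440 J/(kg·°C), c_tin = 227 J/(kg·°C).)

Energy conservation, ΣQ = 0:
0.4871·c·(57.59 − 265.4) + 0.5044·2440·(57.59 − 31.69) + 0.2094·227·(57.59 − 31.69) = 0
-101.22 c = -33107
c = -33107/-101.22 ≈ 327.1 J/(kg·°C)

c ≈ 327 J/(kg·°C)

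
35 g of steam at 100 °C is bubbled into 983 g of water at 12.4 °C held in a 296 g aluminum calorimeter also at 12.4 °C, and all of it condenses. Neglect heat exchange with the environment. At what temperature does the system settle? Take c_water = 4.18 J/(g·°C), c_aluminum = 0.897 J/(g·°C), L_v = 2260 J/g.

Energy balance with sensible and latent terms:
latent heat released on condensation: 35×2260 = 79100; condensed water 100 °C→T: 146.3(T − 100); original water: 4108.9(T − 12.4); cup: 265.51(T − 12.4)
4520.8 T = 79100 + 14630 + 54243 = 147973
T ≈ 32.73 °C, under the boiling point, so the assumption holds.

T_f ≈ 32.7 °C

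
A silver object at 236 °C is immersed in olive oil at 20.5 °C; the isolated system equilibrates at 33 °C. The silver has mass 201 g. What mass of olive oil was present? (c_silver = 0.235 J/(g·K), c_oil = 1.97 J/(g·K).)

m ≈ 389 g

Heat gained plus heat lost sum to zero:
201×0.235×(33 − 236) + m×1.97×(33 − 20.5) = 0
24.62 m = 9588.7
m = 9588.7/24.62 ≈ 389.4 g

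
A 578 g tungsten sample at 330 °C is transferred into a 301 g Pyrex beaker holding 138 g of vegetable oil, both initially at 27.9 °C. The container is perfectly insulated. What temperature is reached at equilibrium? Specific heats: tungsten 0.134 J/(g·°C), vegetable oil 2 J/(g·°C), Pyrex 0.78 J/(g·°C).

T_f ≈ 67.7 °C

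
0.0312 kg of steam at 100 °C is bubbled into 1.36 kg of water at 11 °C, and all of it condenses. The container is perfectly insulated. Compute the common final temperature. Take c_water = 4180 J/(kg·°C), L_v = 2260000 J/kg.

T_f ≈ 25.1 °C

Net heat exchanged in the isolated system is zero:
steam→water at 100 °C releases m L_v = 0.0312×2260000 = 70512
  condensed water 100 °C→T: 130.42(T − 100)
  water warms: 1.36×4180×(T − 11) = 5684.8(T − 11)
5815.2 T = 70512 + 13042 + 62533 = 146086
T ≈ 25.12 °C (< 100 °C, so full condensation is consistent).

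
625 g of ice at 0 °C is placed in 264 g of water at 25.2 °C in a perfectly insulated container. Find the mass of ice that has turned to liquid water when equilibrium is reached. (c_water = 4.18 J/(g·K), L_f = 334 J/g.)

m_melted ≈ 83.3 g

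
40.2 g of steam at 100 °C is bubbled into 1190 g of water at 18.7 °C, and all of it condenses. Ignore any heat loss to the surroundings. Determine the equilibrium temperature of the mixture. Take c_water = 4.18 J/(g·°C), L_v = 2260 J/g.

T_f ≈ 39.0 °C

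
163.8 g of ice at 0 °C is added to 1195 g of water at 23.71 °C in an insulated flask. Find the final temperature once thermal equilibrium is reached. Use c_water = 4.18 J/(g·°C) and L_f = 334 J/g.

Taking heat into each body as positive, Σ m c ΔT = 0:
latent heat to melt: 163.8×334 = 54709; meltwater 0→T: 163.8×4.18×T = 684.68 T; water: 4995.1(T − 23.71)
5679.8 T = 118434 − 54709 = 63725
T ≈ 11.22 °C. Since T > 0 °C, the all-ice-melts assumption holds.

T_f ≈ 11.2 °C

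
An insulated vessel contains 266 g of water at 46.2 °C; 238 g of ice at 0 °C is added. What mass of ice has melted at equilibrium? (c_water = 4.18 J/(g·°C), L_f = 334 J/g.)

m_melted ≈ 154 g

Cooling the water to 0 °C releases 266×4.18×46.2 = 51369 J.
Melting all 238 g of ice would need 238×334 = 79492 J.
Since 51369 < 79492 J, not all the ice melts; equilibrium is at 0 °C.
Mass melted = 51369/334 ≈ 153.8 g.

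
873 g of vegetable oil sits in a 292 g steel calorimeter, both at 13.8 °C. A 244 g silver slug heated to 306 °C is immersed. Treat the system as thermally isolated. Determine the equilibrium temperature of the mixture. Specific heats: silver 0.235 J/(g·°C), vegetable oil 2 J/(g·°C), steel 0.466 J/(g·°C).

Let T be the final temperature. ΣQ_i = 0:
244·0.235·(T − 306) + 873·2·(T − 13.8) + 292·0.466·(T − 13.8) = 0
57.34(T − 306) + 1746(T − 13.8) + 136.07(T − 13.8) = 0
1939.4 T = 43519
T = 43519 / 1939.4 = 22.4 °C

T_f ≈ 22.4 °C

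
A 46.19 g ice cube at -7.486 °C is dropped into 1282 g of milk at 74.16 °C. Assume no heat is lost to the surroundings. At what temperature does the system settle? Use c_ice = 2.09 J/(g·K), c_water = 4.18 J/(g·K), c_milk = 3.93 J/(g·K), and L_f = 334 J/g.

T_f ≈ 68.3 °C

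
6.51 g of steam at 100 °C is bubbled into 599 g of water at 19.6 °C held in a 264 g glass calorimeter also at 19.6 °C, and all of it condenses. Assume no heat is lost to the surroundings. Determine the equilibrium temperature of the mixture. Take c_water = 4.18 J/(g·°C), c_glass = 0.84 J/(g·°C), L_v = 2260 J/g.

Setting the total heat transfer to zero:
condense steam: −6.51×2260 = −14713; condensed water 100 °C→T: 27.21(T − 100); original water: 2503.8(T − 19.6); glass cup: 264×0.84×(T − 19.6) = 221.76(T − 19.6)
2752.8 T = 14713 + 2721.2 + 53421 = 70855
T ≈ 25.74 °C, under the boiling point, so the assumption holds.

T_f ≈ 25.7 °C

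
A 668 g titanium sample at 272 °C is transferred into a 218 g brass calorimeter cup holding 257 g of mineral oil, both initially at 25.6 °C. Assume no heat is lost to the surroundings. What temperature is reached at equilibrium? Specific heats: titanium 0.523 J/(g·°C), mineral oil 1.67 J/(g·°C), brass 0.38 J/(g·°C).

With ΣQ=0 the equilibrium temperature is the m·c-weighted mean:
T_f = (349.36×272 + 429.19×25.6 + 82.84×25.6) / (349.36 + 429.19 + 82.84)
    = 108135 / 861.39 ≈ 125.53 °C

T_f ≈ 125.5 °C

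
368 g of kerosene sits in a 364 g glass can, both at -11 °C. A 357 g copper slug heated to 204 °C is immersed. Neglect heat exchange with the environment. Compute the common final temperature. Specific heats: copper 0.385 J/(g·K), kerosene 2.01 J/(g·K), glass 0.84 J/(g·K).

T_f ≈ 14.0 °C

Setting the total heat transfer to zero:
357×0.385×(T − 204) + 368×2.01×(T − (-11)) + 364×0.84×(T − (-11)) = 0
137.44(T − 204) + 739.68(T − (-11)) + 305.76(T − (-11)) = 0
1182.9 T = 16539
T = 16539/1182.9 ≈ 13.98 °C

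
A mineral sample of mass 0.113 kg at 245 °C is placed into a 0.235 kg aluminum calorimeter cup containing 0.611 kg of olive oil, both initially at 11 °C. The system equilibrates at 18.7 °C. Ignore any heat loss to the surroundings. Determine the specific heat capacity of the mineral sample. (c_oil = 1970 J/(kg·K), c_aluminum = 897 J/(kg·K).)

Net heat exchanged in the isolated system is zero:
0.113·c·(18.7 − 245) + 0.611·1970·(18.7 − 11) + 0.235·897·(18.7 − 11) = 0
-25.57 c = -10891
c = -10891/-25.57 ≈ 425.9 J/(kg·K)

c ≈ 426 J/(kg·K)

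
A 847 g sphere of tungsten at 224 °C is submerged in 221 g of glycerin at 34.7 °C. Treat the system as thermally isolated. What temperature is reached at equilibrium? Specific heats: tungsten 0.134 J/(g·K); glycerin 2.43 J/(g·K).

T_f ≈ 67.7 °C

Heat lost by the tungsten equals heat gained by the glycerin:
847·0.134·(224 − T) = 221·2.43·(T − 34.7)
113.5(224 − T) = 537.03(T − 34.7)
650.53 T = 44058  ⇒  T ≈ 67.73 °C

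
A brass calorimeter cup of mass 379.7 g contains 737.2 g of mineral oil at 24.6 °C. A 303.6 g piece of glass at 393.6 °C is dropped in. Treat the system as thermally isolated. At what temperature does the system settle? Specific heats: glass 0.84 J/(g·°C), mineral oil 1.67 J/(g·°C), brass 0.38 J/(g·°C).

T_f ≈ 82.3 °C

T_f = Σ m_i c_i T_i / Σ m_i c_i:
T_f = (255.02*393.6 + 1231.1*24.6 + 144.29*24.6) / (255.02 + 1231.1 + 144.29)
    = 134213 / 1630.4 ≈ 82.32 °C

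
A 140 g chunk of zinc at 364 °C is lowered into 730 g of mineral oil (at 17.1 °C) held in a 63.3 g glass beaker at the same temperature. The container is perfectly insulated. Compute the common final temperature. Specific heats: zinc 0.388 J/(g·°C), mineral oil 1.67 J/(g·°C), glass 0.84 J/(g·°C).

T_f ≈ 31.3 °C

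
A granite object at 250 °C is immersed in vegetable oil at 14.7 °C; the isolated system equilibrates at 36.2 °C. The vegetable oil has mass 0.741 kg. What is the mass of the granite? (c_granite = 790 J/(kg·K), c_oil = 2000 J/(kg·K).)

Let T be the final temperature. ΣQ_i = 0:
m·790·(36.2 − 250) + 0.741·2000·(36.2 − 14.7) = 0
-168902 m = -31863
m = -31863/-168902 ≈ 0.1886 kg

m ≈ 0.189 kg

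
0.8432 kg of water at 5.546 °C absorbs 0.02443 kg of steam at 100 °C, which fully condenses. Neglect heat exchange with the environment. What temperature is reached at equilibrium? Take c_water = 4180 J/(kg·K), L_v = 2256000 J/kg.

Conservation of energy gives ΣQ = 0:
steam→water at 100 °C releases m L_v = 0.02443×2256000 = 55114; condensate cools 100→T: 0.02443×4180×(T − 100) = 102.12(T − 100); original water: 3524.6(T − 5.546)
3626.7 T = 55114 + 10212 + 19547 = 84873
T ≈ 23.40 °C (< 100 °C, so full condensation is consistent).

T_f ≈ 23.4 °C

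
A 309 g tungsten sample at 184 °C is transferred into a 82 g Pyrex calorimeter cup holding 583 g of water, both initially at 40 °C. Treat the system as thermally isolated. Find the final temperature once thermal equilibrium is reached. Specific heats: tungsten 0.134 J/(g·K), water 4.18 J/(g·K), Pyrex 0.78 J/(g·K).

T_f ≈ 42.3 °C

T_f = Σ m_i c_i T_i / Σ m_i c_i:
T_f = (41.41·184 + 2436.9·40 + 63.96·40) / (41.41 + 2436.9 + 63.96)
    = 107655 / 2542.3 ≈ 42.35 °C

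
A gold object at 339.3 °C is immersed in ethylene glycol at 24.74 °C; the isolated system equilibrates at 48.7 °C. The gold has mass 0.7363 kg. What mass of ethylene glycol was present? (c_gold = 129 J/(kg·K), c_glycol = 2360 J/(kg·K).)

m ≈ 0.488 kg

Taking heat into each body as positive, Σ m c ΔT = 0:
0.7363×129×(48.7 − 339.3) + m×2360×(48.7 − 24.74) = 0
56546 m = 27602
m = 27602/56546 ≈ 0.4881 kg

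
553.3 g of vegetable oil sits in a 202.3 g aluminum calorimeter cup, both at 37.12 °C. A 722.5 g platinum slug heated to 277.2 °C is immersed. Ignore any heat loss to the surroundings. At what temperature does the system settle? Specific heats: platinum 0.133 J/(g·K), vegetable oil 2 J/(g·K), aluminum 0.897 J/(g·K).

T_f ≈ 53.8 °C

T_f is the heat-capacity-weighted average of the initial temperatures:
T_f = (96.09·277.2 + 1106.6·37.12 + 181.46·37.12) / (96.09 + 1106.6 + 181.46)
    = 74450 / 1384.2 ≈ 53.79 °C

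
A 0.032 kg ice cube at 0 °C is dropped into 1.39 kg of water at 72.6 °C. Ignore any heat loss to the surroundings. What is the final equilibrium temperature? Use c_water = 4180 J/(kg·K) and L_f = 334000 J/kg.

T_f ≈ 69.2 °C

Sum of m c ΔT and latent-heat terms is zero:
fusion: m_ice L_f = 0.032×334000 = 10688
  meltwater 0→T: 0.032×4180×T = 133.76 T
  water: 5810.2(T − 72.6)
5944 T = 421821 − 10688 = 411133
T ≈ 69.17 °C — above 0 °C, consistent with complete melting.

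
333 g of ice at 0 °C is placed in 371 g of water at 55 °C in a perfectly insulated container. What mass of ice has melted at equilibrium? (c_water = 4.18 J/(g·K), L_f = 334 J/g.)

m_melted ≈ 255 g

Cooling the water to 0 °C releases 371×4.18×55 = 85293 J.
To melt every bit of ice: 333×334 = 111222 J.
Since 85293 < 111222 J, not all the ice melts; equilibrium is at 0 °C.
m_melt = 85293 / L_f = 255.4 g.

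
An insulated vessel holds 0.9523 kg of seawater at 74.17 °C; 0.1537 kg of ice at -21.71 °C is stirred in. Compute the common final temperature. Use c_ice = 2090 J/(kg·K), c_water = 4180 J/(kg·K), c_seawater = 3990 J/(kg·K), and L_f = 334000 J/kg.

Net heat exchanged in the isolated system is zero:
warm ice to 0 °C: 0.1537×2090×(0 − (-21.71)) = 6974
  latent heat to melt: 0.1537×334000 = 51336
  meltwater 0→T: 0.1537×4180×T = 642.47 T
  seawater cools: 0.9523×3990×(T − 74.17) = 3799.7(T − 74.17)
4442.1 T = 281822 − 58310 = 223512
T ≈ 50.32 °C (positive, so assuming full melt was valid).

T_f ≈ 50.3 °C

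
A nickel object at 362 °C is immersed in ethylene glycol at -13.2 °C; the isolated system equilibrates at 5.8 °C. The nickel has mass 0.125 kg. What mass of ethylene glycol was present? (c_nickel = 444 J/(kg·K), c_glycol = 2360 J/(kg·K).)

Setting the total heat transfer to zero:
0.125·444·(5.8 − 362) + m·2360·(5.8 − (-13.2)) = 0
44840 m = 19769
m = 19769/44840 ≈ 0.4409 kg

m ≈ 0.441 kg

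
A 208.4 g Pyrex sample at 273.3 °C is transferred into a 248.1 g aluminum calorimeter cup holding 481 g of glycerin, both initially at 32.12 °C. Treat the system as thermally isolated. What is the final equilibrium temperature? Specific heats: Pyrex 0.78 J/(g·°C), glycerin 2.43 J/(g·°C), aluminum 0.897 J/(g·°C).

Net heat exchanged in the isolated system is zero:
208.4×0.78×(T − 273.3) + 481×2.43×(T − 32.12) + 248.1×0.897×(T − 32.12) = 0
1553.9 T = 89116
T = 89116/1553.9 ≈ 57.35 °C

T_f ≈ 57.3 °C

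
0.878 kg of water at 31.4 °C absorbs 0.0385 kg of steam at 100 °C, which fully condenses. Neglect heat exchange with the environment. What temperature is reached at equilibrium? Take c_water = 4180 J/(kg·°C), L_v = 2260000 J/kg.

T_f ≈ 57.0 °C

Energy conservation, ΣQ = 0:
condense steam: −0.0385×2260000 = −87010
  condensed water 100 °C→T: 160.93(T − 100)
  water warms: 0.878×4180×(T − 31.4) = 3670(T − 31.4)
3831 T = 87010 + 16093 + 115239 = 218342
T ≈ 56.99 °C, under the boiling point, so the assumption holds.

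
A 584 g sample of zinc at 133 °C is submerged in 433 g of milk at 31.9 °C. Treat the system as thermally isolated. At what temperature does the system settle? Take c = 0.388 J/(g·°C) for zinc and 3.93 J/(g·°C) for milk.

T_f ≈ 43.8 °C

With ΣQ=0 the equilibrium temperature is the m·c-weighted mean:
T_f = (226.59·133 + 1701.7·31.9) / (226.59 + 1701.7)
    = 84421 / 1928.3 ≈ 43.78 °C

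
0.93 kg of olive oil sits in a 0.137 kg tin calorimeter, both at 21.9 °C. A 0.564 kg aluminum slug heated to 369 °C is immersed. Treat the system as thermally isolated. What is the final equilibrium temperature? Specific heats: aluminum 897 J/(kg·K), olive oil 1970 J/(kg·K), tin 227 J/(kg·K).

Let T be the final temperature. ΣQ_i = 0:
0.564*897*(T − 369) + 0.93*1970*(T − 21.9) + 0.137*227*(T − 21.9) = 0
2369.1 T = 227484
T = 227484 / 2369.1 = 96 °C

T_f ≈ 96.0 °C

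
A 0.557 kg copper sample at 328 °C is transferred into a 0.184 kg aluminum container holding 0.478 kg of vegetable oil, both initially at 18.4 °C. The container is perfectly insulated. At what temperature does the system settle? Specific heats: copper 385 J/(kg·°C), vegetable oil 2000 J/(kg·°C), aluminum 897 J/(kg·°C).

Energy conservation, ΣQ = 0:
0.557×385×(T − 328) + 0.478×2000×(T − 18.4) + 0.184×897×(T − 18.4) = 0
214.45(T − 328) + 956(T − 18.4) + 165.05(T − 18.4) = 0
(214.45 + 956 + 165.05) T = 214.45×328 + 956×18.4 + 165.05×18.4
T ≈ 68.11 °C

T_f ≈ 68.1 °C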